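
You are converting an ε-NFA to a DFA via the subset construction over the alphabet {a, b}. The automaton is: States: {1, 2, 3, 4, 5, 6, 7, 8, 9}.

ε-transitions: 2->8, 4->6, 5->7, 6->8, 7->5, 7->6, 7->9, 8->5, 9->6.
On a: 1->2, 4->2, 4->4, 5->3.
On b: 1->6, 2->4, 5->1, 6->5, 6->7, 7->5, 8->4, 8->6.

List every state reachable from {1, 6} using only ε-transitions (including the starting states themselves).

{1, 5, 6, 7, 8, 9}

Start with {1, 6}.
From 6 via ε: add 8.
From 8 via ε: add 5.
From 5 via ε: add 7.
From 7 via ε: add 9.
No new states can be added; the closed set is {1, 5, 6, 7, 8, 9}.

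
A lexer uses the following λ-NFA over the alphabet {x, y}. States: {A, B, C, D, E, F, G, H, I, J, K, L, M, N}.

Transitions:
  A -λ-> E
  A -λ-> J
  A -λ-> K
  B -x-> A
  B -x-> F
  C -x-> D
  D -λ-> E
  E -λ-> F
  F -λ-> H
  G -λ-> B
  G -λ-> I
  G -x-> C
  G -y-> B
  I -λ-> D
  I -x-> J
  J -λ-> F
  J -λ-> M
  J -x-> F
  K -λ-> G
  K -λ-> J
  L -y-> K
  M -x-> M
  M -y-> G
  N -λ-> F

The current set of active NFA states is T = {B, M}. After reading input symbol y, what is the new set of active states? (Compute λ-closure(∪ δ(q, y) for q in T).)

{B, D, E, F, G, H, I}

M on y → {G}.
No y-transition from B.
Union after reading y: {G}.
Now take the λ-closure:
From G via λ: add B, I.
From I via λ: add D.
From D via λ: add E.
From E via λ: add F.
From F via λ: add H.
No new states can be added; the closed set is {B, D, E, F, G, H, I}.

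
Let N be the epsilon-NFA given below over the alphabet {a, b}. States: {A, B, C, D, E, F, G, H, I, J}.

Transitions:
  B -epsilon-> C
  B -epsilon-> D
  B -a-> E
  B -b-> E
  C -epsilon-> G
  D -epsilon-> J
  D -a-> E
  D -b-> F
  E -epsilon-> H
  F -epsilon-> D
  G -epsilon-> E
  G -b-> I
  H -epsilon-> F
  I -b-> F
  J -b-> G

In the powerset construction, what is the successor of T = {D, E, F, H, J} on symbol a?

{D, E, F, H, J}

D on a → {E}.
No a-transition from E, F, H, J.
Union after reading a: {E}.
Now take the epsilon-closure:
From E via epsilon: add H.
From H via epsilon: add F.
From F via epsilon: add D.
From D via epsilon: add J.
No new states can be added; the closed set is {D, E, F, H, J}.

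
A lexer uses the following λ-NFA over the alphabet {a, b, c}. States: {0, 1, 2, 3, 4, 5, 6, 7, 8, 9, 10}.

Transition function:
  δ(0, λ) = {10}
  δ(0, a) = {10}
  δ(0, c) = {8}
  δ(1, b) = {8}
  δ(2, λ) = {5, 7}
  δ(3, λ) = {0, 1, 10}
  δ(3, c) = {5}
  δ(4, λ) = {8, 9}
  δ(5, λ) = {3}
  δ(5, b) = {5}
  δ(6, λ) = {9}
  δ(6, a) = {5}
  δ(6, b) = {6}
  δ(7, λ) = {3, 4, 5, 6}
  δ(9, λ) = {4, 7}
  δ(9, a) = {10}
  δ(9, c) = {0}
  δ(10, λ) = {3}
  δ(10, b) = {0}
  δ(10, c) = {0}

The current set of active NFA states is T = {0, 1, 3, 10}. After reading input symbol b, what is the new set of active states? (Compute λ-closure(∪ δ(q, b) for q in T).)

{0, 1, 3, 8, 10}

1 on b → {8}.
10 on b → {0}.
No b-transition from 0, 3.
Union after reading b: {0, 8}.
Now take the λ-closure:
From 0 via λ: add 10.
From 10 via λ: add 3.
From 3 via λ: add 1.
No new states can be added; the closed set is {0, 1, 3, 8, 10}.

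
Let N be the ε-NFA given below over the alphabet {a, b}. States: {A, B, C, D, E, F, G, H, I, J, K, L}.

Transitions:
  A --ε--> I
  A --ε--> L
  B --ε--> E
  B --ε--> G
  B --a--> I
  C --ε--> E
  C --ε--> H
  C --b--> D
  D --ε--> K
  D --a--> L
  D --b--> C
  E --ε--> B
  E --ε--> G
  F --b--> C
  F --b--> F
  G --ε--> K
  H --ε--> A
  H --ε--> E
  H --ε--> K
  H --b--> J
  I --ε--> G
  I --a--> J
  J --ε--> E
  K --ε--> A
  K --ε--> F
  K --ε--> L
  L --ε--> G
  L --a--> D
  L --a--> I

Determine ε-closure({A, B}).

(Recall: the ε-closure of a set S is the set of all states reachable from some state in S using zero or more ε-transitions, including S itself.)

Start with {A, B}.
From A via ε: add I, L.
From B via ε: add E, G.
From G via ε: add K.
From K via ε: add F.
No new states can be added; the closed set is {A, B, E, F, G, I, K, L}.

{A, B, E, F, G, I, K, L}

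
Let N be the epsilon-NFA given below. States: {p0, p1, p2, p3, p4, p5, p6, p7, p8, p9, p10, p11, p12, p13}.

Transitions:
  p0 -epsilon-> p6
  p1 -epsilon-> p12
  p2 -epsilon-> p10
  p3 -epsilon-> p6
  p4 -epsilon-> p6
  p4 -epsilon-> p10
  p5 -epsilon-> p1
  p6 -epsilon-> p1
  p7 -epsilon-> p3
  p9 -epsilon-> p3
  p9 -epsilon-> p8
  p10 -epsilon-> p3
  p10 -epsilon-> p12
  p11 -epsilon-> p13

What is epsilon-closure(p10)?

{p1, p3, p6, p10, p12}

Start with {p10}.
From p10 via epsilon: add p3, p12.
From p3 via epsilon: add p6.
From p6 via epsilon: add p1.
No new states can be added; the closed set is {p1, p3, p6, p10, p12}.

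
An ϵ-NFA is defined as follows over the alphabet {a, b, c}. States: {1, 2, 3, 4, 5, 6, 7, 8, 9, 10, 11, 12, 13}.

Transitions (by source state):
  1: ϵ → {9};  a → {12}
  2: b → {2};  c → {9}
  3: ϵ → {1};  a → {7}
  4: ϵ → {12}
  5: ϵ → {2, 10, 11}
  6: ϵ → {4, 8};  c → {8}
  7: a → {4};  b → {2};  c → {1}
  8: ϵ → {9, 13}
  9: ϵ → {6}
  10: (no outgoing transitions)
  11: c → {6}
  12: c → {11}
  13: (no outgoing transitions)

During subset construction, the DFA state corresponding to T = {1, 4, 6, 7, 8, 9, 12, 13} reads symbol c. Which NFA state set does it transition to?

{1, 4, 6, 8, 9, 11, 12, 13}

6 on c → {8}.
7 on c → {1}.
12 on c → {11}.
No c-transition from 1, 4, 8, 9, 13.
Union after reading c: {1, 8, 11}.
Now take the ϵ-closure:
From 1 via ϵ: add 9.
From 8 via ϵ: add 13.
From 9 via ϵ: add 6.
From 6 via ϵ: add 4.
From 4 via ϵ: add 12.
No new states can be added; the closed set is {1, 4, 6, 8, 9, 11, 12, 13}.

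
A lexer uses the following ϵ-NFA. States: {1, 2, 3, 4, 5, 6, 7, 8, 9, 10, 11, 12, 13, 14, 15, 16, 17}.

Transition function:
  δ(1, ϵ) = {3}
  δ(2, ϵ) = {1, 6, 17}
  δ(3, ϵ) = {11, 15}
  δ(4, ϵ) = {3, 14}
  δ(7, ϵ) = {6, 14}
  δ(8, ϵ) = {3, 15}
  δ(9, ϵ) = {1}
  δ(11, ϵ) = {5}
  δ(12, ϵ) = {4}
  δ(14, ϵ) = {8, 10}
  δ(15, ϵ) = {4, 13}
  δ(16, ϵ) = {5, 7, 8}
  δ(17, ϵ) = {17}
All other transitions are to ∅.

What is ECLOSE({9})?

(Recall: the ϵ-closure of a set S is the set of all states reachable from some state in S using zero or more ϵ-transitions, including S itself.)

{1, 3, 4, 5, 8, 9, 10, 11, 13, 14, 15}

Start with {9}.
From 9 via ϵ: add 1.
From 1 via ϵ: add 3.
From 3 via ϵ: add 11, 15.
From 11 via ϵ: add 5.
From 15 via ϵ: add 4, 13.
From 4 via ϵ: add 14.
From 14 via ϵ: add 8, 10.
No new states can be added; the closed set is {1, 3, 4, 5, 8, 9, 10, 11, 13, 14, 15}.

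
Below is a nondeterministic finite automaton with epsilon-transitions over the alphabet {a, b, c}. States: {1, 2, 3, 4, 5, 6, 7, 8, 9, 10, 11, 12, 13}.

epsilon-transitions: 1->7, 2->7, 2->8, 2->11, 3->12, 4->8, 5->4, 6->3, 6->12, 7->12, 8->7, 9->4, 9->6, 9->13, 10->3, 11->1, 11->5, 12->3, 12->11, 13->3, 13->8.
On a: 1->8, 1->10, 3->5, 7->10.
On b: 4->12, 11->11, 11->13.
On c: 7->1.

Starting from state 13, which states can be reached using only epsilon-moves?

{1, 3, 4, 5, 7, 8, 11, 12, 13}

Start with {13}.
From 13 via epsilon: add 3, 8.
From 3 via epsilon: add 12.
From 8 via epsilon: add 7.
From 12 via epsilon: add 11.
From 11 via epsilon: add 1, 5.
From 5 via epsilon: add 4.
No new states can be added; the closed set is {1, 3, 4, 5, 7, 8, 11, 12, 13}.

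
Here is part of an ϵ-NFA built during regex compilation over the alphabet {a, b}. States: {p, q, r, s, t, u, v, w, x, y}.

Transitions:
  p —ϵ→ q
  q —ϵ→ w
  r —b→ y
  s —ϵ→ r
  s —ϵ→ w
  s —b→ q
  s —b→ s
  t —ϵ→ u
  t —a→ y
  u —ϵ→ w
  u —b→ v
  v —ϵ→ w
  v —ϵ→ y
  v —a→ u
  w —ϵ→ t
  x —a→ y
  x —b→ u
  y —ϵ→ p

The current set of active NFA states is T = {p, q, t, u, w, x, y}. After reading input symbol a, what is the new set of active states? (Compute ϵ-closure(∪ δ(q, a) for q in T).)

t on a → {y}.
x on a → {y}.
No a-transition from p, q, u, w, y.
Union after reading a: {y}.
Now take the ϵ-closure:
From y via ϵ: add p.
From p via ϵ: add q.
From q via ϵ: add w.
From w via ϵ: add t.
From t via ϵ: add u.
No new states can be added; the closed set is {p, q, t, u, w, y}.

{p, q, t, u, w, y}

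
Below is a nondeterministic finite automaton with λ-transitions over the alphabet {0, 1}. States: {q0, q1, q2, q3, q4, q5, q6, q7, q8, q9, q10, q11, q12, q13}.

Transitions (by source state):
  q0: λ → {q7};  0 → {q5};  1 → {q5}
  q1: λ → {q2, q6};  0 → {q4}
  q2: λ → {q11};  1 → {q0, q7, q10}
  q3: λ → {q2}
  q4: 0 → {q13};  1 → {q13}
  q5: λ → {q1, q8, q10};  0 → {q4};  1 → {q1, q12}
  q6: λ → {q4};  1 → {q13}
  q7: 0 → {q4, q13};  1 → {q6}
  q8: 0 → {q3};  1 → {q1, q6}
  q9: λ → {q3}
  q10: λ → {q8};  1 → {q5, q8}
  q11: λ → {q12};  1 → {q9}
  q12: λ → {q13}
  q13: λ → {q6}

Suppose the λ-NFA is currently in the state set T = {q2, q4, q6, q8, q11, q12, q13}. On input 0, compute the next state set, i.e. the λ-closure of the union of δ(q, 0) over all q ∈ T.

q4 on 0 → {q13}.
q8 on 0 → {q3}.
No 0-transition from q2, q6, q11, q12, q13.
Union after reading 0: {q3, q13}.
Now take the λ-closure:
From q3 via λ: add q2.
From q13 via λ: add q6.
From q2 via λ: add q11.
From q6 via λ: add q4.
From q11 via λ: add q12.
No new states can be added; the closed set is {q2, q3, q4, q6, q11, q12, q13}.

{q2, q3, q4, q6, q11, q12, q13}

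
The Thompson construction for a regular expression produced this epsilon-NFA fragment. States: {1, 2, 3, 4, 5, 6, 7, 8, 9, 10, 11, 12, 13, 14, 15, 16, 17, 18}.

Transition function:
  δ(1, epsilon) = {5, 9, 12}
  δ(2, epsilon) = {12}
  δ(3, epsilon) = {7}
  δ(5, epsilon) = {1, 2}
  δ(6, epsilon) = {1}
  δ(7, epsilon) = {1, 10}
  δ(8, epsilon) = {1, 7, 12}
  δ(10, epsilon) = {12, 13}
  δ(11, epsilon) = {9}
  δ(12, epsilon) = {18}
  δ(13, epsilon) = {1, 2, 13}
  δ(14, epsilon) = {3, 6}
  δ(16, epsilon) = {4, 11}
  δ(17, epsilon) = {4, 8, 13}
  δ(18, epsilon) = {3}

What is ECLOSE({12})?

Start with {12}.
From 12 via epsilon: add 18.
From 18 via epsilon: add 3.
From 3 via epsilon: add 7.
From 7 via epsilon: add 1, 10.
From 1 via epsilon: add 5, 9.
From 10 via epsilon: add 13.
From 5 via epsilon: add 2.
No new states can be added; the closed set is {1, 2, 3, 5, 7, 9, 10, 12, 13, 18}.

{1, 2, 3, 5, 7, 9, 10, 12, 13, 18}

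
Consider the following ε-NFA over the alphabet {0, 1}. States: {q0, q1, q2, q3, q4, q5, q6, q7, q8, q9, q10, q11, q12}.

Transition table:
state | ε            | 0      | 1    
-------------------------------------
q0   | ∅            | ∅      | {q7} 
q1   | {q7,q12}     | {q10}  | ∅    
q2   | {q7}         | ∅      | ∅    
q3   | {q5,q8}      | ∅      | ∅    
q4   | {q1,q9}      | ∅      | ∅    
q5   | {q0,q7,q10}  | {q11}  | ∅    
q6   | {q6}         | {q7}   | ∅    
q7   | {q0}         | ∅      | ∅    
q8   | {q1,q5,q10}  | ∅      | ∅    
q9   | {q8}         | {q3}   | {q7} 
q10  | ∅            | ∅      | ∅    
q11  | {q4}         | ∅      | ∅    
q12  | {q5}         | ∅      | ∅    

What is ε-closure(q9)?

Start with {q9}.
From q9 via ε: add q8.
From q8 via ε: add q1, q5, q10.
From q1 via ε: add q7, q12.
From q5 via ε: add q0.
No new states can be added; the closed set is {q0, q1, q5, q7, q8, q9, q10, q12}.

{q0, q1, q5, q7, q8, q9, q10, q12}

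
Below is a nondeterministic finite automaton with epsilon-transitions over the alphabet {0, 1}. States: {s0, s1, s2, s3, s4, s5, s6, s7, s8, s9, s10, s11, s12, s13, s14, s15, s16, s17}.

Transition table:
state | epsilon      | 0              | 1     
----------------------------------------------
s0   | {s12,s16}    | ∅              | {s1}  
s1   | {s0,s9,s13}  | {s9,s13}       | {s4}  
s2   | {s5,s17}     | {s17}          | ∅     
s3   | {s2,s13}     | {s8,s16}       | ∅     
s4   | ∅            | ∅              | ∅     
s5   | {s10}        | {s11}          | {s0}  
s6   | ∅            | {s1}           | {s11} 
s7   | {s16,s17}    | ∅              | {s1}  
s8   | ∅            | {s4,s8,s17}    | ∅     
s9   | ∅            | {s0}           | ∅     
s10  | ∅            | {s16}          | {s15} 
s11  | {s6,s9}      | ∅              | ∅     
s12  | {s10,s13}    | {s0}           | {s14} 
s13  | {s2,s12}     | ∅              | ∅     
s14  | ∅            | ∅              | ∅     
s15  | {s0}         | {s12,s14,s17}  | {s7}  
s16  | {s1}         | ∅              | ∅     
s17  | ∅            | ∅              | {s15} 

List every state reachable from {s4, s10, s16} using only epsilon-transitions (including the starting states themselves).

Start with {s4, s10, s16}.
From s16 via epsilon: add s1.
From s1 via epsilon: add s0, s9, s13.
From s0 via epsilon: add s12.
From s13 via epsilon: add s2.
From s2 via epsilon: add s5, s17.
No new states can be added; the closed set is {s0, s1, s2, s4, s5, s9, s10, s12, s13, s16, s17}.

{s0, s1, s2, s4, s5, s9, s10, s12, s13, s16, s17}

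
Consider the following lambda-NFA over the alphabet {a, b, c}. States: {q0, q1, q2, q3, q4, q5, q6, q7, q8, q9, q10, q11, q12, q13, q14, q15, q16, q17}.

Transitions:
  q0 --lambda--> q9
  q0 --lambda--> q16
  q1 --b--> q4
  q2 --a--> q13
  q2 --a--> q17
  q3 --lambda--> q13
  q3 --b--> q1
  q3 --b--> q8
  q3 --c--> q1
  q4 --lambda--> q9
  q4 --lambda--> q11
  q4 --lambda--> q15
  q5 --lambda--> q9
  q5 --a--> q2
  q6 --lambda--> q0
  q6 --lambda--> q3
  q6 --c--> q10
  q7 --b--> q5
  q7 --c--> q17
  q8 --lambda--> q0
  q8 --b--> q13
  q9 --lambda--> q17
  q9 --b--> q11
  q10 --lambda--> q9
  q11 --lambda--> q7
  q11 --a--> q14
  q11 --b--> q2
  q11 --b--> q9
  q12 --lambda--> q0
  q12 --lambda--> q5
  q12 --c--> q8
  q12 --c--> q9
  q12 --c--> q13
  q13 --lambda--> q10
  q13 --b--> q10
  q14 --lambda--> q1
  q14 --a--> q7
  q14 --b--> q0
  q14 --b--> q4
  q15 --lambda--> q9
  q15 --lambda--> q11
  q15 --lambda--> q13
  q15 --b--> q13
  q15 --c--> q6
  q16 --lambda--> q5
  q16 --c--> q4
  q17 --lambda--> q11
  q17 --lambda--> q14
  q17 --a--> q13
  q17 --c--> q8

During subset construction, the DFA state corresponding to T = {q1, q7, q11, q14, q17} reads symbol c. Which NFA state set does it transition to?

{q0, q1, q5, q7, q8, q9, q11, q14, q16, q17}

q7 on c → {q17}.
q17 on c → {q8}.
No c-transition from q1, q11, q14.
Union after reading c: {q8, q17}.
Now take the lambda-closure:
From q8 via lambda: add q0.
From q17 via lambda: add q11, q14.
From q0 via lambda: add q9, q16.
From q11 via lambda: add q7.
From q14 via lambda: add q1.
From q16 via lambda: add q5.
No new states can be added; the closed set is {q0, q1, q5, q7, q8, q9, q11, q14, q16, q17}.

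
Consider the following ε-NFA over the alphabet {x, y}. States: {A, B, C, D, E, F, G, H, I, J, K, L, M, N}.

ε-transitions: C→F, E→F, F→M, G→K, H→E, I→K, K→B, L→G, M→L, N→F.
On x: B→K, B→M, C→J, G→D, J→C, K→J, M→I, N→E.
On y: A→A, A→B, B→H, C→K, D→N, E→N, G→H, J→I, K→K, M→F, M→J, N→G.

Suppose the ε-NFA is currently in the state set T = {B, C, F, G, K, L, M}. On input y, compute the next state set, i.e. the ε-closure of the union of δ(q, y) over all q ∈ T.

B on y → {H}.
C on y → {K}.
G on y → {H}.
K on y → {K}.
M on y → {F, J}.
No y-transition from F, L.
Union after reading y: {F, H, J, K}.
Now take the ε-closure:
From F via ε: add M.
From H via ε: add E.
From K via ε: add B.
From M via ε: add L.
From L via ε: add G.
No new states can be added; the closed set is {B, E, F, G, H, J, K, L, M}.

{B, E, F, G, H, J, K, L, M}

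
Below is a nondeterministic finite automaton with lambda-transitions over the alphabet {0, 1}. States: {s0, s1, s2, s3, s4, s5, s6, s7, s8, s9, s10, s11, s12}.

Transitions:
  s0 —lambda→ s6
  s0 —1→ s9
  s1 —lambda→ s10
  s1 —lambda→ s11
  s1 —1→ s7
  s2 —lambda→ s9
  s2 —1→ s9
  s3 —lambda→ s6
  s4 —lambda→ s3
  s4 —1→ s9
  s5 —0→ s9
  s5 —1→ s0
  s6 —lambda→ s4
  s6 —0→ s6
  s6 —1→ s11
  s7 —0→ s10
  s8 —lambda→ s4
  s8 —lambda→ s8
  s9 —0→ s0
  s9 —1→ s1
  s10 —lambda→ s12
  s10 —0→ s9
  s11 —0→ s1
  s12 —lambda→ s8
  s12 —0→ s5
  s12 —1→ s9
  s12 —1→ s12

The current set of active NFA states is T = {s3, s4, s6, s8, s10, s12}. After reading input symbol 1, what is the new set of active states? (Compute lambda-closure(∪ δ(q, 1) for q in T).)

s4 on 1 → {s9}.
s6 on 1 → {s11}.
s12 on 1 → {s9, s12}.
No 1-transition from s3, s8, s10.
Union after reading 1: {s9, s11, s12}.
Now take the lambda-closure:
From s12 via lambda: add s8.
From s8 via lambda: add s4.
From s4 via lambda: add s3.
From s3 via lambda: add s6.
No new states can be added; the closed set is {s3, s4, s6, s8, s9, s11, s12}.

{s3, s4, s6, s8, s9, s11, s12}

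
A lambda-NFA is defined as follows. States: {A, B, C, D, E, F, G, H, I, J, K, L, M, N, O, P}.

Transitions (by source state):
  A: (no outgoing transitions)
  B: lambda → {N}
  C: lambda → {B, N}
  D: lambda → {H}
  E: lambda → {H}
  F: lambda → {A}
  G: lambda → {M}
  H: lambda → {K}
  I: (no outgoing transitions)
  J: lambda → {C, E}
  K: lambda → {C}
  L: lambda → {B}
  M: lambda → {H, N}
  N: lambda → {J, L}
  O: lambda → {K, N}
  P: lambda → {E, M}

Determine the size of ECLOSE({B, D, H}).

9

Start with {B, D, H}.
From B via lambda: add N.
From H via lambda: add K.
From K via lambda: add C.
From N via lambda: add J, L.
From J via lambda: add E.
lambda-closure = {B, C, D, E, H, J, K, L, N}, which has 9 states.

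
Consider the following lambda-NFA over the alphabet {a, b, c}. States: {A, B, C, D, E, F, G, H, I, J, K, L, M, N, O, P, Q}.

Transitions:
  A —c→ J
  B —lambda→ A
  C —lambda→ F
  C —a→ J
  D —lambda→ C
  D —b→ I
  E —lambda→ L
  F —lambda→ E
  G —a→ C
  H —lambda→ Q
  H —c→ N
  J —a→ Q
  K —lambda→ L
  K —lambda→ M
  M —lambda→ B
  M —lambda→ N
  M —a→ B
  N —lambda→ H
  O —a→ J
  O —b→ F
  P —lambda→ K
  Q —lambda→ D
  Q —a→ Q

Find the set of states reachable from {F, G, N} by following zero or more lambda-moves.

{C, D, E, F, G, H, L, N, Q}

Start with {F, G, N}.
From F via lambda: add E.
From N via lambda: add H.
From E via lambda: add L.
From H via lambda: add Q.
From Q via lambda: add D.
From D via lambda: add C.
No new states can be added; the closed set is {C, D, E, F, G, H, L, N, Q}.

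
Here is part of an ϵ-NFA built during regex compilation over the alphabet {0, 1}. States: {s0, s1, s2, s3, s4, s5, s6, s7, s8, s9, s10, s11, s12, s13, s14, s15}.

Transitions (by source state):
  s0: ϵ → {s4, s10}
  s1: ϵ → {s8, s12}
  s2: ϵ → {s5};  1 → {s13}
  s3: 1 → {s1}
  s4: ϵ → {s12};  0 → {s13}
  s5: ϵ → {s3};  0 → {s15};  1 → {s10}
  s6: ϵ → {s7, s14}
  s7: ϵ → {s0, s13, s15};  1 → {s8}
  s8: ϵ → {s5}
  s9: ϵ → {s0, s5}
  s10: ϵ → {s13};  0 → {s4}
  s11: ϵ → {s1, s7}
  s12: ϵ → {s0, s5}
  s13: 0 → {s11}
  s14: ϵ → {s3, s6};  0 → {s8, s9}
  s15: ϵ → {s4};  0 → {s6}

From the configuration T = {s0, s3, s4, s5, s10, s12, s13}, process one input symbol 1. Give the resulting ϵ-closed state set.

s3 on 1 → {s1}.
s5 on 1 → {s10}.
No 1-transition from s0, s4, s10, s12, s13.
Union after reading 1: {s1, s10}.
Now take the ϵ-closure:
From s1 via ϵ: add s8, s12.
From s10 via ϵ: add s13.
From s8 via ϵ: add s5.
From s12 via ϵ: add s0.
From s0 via ϵ: add s4.
From s5 via ϵ: add s3.
No new states can be added; the closed set is {s0, s1, s3, s4, s5, s8, s10, s12, s13}.

{s0, s1, s3, s4, s5, s8, s10, s12, s13}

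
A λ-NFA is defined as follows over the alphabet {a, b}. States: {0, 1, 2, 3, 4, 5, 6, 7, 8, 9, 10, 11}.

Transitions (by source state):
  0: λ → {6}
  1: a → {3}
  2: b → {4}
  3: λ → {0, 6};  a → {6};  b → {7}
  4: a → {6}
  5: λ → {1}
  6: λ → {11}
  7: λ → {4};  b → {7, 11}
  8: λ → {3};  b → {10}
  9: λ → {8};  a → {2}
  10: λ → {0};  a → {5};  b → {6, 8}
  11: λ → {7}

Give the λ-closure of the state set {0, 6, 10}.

{0, 4, 6, 7, 10, 11}

Start with {0, 6, 10}.
From 6 via λ: add 11.
From 11 via λ: add 7.
From 7 via λ: add 4.
No new states can be added; the closed set is {0, 4, 6, 7, 10, 11}.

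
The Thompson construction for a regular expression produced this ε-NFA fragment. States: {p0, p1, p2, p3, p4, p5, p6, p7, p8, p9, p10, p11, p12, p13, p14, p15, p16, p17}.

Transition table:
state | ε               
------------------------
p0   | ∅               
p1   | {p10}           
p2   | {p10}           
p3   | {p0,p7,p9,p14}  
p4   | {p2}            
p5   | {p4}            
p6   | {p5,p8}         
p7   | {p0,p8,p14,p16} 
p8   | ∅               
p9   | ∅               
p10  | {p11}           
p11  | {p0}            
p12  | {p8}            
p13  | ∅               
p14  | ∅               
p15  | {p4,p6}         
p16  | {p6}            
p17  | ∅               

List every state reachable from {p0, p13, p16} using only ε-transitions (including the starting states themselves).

{p0, p2, p4, p5, p6, p8, p10, p11, p13, p16}

Start with {p0, p13, p16}.
From p16 via ε: add p6.
From p6 via ε: add p5, p8.
From p5 via ε: add p4.
From p4 via ε: add p2.
From p2 via ε: add p10.
From p10 via ε: add p11.
No new states can be added; the closed set is {p0, p2, p4, p5, p6, p8, p10, p11, p13, p16}.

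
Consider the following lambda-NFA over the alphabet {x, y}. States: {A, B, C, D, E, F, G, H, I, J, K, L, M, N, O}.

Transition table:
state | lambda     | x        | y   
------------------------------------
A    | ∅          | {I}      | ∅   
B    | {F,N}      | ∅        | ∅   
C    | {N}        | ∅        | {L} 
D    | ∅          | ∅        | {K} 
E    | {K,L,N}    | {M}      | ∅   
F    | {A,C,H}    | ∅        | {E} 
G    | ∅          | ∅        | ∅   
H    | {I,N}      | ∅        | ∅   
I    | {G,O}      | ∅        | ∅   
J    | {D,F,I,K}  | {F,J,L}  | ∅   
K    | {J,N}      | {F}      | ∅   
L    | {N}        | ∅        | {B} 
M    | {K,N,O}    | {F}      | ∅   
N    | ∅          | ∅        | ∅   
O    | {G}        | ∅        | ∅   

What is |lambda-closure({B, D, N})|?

10

Start with {B, D, N}.
From B via lambda: add F.
From F via lambda: add A, C, H.
From H via lambda: add I.
From I via lambda: add G, O.
lambda-closure = {A, B, C, D, F, G, H, I, N, O}, which has 10 states.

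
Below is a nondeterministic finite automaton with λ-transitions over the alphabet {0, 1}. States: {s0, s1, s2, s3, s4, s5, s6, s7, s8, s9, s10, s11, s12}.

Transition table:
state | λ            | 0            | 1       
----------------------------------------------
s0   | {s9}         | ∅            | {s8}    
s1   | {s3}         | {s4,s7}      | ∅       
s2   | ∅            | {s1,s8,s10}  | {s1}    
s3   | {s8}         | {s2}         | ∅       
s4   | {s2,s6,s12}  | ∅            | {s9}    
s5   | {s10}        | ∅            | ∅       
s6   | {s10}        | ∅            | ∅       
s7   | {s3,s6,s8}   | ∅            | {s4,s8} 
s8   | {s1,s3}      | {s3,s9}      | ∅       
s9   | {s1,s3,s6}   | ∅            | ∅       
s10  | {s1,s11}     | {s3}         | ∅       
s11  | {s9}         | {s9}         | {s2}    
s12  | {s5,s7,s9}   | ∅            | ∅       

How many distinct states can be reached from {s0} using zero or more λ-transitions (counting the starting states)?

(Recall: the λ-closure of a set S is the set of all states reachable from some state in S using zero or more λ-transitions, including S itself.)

Start with {s0}.
From s0 via λ: add s9.
From s9 via λ: add s1, s3, s6.
From s3 via λ: add s8.
From s6 via λ: add s10.
From s10 via λ: add s11.
λ-closure = {s0, s1, s3, s6, s8, s9, s10, s11}, which has 8 states.

8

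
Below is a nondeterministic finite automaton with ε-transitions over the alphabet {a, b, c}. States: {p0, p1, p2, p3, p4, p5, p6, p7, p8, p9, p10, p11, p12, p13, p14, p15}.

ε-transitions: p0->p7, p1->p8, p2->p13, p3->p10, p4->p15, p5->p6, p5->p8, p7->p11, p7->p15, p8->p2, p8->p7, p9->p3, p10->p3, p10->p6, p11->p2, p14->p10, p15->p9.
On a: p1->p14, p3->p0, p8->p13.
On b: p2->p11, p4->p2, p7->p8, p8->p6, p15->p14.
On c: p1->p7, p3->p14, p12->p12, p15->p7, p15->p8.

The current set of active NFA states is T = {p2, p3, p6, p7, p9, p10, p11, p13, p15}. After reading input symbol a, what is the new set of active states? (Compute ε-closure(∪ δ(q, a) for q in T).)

{p0, p2, p3, p6, p7, p9, p10, p11, p13, p15}

p3 on a → {p0}.
No a-transition from p2, p6, p7, p9, p10, p11, p13, p15.
Union after reading a: {p0}.
Now take the ε-closure:
From p0 via ε: add p7.
From p7 via ε: add p11, p15.
From p11 via ε: add p2.
From p15 via ε: add p9.
From p2 via ε: add p13.
From p9 via ε: add p3.
From p3 via ε: add p10.
From p10 via ε: add p6.
No new states can be added; the closed set is {p0, p2, p3, p6, p7, p9, p10, p11, p13, p15}.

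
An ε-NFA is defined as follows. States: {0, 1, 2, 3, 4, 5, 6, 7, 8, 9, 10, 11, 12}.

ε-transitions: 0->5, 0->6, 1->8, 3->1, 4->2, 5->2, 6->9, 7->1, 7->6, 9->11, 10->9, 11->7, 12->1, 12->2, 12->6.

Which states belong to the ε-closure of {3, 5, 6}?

{1, 2, 3, 5, 6, 7, 8, 9, 11}

Start with {3, 5, 6}.
From 3 via ε: add 1.
From 5 via ε: add 2.
From 6 via ε: add 9.
From 1 via ε: add 8.
From 9 via ε: add 11.
From 11 via ε: add 7.
No new states can be added; the closed set is {1, 2, 3, 5, 6, 7, 8, 9, 11}.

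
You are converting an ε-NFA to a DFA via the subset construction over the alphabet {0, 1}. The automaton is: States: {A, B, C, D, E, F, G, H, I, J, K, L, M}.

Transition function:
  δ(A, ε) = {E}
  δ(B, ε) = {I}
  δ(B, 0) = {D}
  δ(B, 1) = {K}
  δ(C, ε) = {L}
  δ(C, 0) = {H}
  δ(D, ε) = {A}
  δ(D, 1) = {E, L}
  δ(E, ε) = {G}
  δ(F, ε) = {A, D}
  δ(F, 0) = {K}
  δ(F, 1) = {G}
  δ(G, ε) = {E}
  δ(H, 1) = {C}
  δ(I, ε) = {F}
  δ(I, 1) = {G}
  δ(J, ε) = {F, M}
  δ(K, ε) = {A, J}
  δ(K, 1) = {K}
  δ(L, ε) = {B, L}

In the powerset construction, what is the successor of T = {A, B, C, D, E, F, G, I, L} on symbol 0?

{A, D, E, F, G, H, J, K, M}

B on 0 → {D}.
C on 0 → {H}.
F on 0 → {K}.
No 0-transition from A, D, E, G, I, L.
Union after reading 0: {D, H, K}.
Now take the ε-closure:
From D via ε: add A.
From K via ε: add J.
From A via ε: add E.
From J via ε: add F, M.
From E via ε: add G.
No new states can be added; the closed set is {A, D, E, F, G, H, J, K, M}.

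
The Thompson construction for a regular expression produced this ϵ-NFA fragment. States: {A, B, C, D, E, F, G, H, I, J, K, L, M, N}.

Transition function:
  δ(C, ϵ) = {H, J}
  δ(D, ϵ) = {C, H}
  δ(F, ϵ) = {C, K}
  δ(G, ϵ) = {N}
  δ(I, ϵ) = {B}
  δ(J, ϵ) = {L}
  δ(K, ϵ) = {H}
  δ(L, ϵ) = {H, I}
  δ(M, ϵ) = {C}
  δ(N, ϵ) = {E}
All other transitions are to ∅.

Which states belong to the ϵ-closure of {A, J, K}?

{A, B, H, I, J, K, L}

Start with {A, J, K}.
From J via ϵ: add L.
From K via ϵ: add H.
From L via ϵ: add I.
From I via ϵ: add B.
No new states can be added; the closed set is {A, B, H, I, J, K, L}.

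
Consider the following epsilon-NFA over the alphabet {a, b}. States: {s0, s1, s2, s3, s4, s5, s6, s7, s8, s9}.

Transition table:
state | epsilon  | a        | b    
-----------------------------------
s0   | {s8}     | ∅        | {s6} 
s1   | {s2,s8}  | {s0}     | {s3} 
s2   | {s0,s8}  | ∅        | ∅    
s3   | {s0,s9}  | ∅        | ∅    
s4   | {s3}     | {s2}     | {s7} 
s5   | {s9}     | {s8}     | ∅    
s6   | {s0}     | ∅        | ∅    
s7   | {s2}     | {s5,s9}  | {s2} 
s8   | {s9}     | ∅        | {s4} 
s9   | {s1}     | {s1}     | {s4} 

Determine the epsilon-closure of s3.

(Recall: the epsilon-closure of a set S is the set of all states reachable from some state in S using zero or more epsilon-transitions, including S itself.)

{s0, s1, s2, s3, s8, s9}

Start with {s3}.
From s3 via epsilon: add s0, s9.
From s0 via epsilon: add s8.
From s9 via epsilon: add s1.
From s1 via epsilon: add s2.
No new states can be added; the closed set is {s0, s1, s2, s3, s8, s9}.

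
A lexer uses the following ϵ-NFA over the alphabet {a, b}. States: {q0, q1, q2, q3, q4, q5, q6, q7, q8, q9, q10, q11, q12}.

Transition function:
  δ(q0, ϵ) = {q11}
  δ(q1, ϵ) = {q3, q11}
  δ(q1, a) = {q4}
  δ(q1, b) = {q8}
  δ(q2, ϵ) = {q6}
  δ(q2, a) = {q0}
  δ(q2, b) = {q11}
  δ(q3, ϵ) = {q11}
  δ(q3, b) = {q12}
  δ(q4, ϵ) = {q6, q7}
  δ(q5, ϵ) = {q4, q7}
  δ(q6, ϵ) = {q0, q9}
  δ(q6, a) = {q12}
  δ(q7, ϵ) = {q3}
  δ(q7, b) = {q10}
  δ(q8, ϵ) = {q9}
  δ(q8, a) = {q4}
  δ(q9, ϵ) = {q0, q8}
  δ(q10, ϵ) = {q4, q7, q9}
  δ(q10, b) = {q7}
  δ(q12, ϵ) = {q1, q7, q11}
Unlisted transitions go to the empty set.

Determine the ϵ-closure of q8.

{q0, q8, q9, q11}

Start with {q8}.
From q8 via ϵ: add q9.
From q9 via ϵ: add q0.
From q0 via ϵ: add q11.
No new states can be added; the closed set is {q0, q8, q9, q11}.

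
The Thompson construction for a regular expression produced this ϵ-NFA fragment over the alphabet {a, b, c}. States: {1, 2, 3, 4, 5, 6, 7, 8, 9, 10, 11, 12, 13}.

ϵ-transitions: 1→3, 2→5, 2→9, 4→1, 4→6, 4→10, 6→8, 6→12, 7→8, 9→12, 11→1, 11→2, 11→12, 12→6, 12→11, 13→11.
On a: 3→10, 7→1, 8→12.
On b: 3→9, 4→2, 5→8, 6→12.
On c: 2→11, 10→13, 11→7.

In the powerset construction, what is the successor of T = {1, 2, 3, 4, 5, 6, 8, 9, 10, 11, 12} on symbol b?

{1, 2, 3, 5, 6, 8, 9, 11, 12}

3 on b → {9}.
4 on b → {2}.
5 on b → {8}.
6 on b → {12}.
No b-transition from 1, 2, 8, 9, 10, 11, 12.
Union after reading b: {2, 8, 9, 12}.
Now take the ϵ-closure:
From 2 via ϵ: add 5.
From 12 via ϵ: add 6, 11.
From 11 via ϵ: add 1.
From 1 via ϵ: add 3.
No new states can be added; the closed set is {1, 2, 3, 5, 6, 8, 9, 11, 12}.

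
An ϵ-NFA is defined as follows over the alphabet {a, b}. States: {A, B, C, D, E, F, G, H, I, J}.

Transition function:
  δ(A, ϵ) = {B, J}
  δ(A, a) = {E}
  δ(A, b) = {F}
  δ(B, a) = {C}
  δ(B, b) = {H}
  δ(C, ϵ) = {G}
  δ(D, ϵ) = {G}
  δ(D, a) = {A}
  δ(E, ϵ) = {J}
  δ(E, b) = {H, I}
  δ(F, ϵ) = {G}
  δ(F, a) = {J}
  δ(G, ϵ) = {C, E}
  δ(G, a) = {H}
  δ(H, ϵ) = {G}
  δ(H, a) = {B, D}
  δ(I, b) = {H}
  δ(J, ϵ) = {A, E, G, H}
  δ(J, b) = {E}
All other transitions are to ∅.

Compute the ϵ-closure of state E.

{A, B, C, E, G, H, J}

Start with {E}.
From E via ϵ: add J.
From J via ϵ: add A, G, H.
From A via ϵ: add B.
From G via ϵ: add C.
No new states can be added; the closed set is {A, B, C, E, G, H, J}.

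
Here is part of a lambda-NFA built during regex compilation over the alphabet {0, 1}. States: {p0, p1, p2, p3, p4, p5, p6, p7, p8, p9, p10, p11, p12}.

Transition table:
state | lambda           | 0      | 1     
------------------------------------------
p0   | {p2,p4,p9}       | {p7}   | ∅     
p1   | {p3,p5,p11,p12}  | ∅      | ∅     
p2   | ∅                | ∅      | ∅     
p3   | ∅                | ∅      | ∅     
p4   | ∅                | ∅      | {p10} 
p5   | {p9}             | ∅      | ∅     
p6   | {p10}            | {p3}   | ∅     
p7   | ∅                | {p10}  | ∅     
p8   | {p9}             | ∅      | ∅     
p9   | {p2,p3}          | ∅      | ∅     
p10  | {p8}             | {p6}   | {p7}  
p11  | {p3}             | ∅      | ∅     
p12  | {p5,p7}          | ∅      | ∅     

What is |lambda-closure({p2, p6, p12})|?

9

Start with {p2, p6, p12}.
From p6 via lambda: add p10.
From p12 via lambda: add p5, p7.
From p5 via lambda: add p9.
From p10 via lambda: add p8.
From p9 via lambda: add p3.
lambda-closure = {p2, p3, p5, p6, p7, p8, p9, p10, p12}, which has 9 states.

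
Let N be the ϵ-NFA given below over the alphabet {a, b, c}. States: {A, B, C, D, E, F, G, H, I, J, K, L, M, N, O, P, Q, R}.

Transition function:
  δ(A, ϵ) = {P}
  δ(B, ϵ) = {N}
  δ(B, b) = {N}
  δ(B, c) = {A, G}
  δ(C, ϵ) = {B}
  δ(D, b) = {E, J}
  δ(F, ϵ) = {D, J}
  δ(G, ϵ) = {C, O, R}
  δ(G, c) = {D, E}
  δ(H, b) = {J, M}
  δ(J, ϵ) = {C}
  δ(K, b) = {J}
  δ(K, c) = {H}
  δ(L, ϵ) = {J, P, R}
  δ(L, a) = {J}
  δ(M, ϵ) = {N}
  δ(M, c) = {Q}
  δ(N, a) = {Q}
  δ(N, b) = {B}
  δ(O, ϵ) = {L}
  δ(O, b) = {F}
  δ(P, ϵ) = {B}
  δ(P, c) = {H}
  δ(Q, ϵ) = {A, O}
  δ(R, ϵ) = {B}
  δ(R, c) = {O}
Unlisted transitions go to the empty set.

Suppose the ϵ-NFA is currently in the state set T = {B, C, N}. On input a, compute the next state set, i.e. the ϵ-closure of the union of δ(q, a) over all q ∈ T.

N on a → {Q}.
No a-transition from B, C.
Union after reading a: {Q}.
Now take the ϵ-closure:
From Q via ϵ: add A, O.
From A via ϵ: add P.
From O via ϵ: add L.
From L via ϵ: add J, R.
From P via ϵ: add B.
From B via ϵ: add N.
From J via ϵ: add C.
No new states can be added; the closed set is {A, B, C, J, L, N, O, P, Q, R}.

{A, B, C, J, L, N, O, P, Q, R}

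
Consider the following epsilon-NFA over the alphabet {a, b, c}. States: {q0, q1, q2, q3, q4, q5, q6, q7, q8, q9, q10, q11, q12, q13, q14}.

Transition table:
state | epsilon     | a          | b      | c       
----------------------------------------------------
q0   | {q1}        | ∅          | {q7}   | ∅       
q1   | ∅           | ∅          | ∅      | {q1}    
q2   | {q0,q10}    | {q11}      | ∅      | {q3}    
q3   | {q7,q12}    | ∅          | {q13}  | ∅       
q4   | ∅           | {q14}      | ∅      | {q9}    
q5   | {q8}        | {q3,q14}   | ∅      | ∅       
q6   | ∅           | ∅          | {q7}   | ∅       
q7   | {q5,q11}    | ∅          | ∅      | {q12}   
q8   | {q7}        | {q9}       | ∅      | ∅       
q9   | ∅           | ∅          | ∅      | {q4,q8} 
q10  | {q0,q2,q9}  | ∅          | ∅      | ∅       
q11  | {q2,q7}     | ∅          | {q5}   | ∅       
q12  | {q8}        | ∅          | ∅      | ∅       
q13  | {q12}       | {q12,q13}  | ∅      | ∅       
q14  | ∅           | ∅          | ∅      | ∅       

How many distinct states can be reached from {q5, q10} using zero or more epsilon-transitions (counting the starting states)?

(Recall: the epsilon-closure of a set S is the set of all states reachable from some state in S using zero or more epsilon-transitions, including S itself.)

Start with {q5, q10}.
From q5 via epsilon: add q8.
From q10 via epsilon: add q0, q2, q9.
From q0 via epsilon: add q1.
From q8 via epsilon: add q7.
From q7 via epsilon: add q11.
epsilon-closure = {q0, q1, q2, q5, q7, q8, q9, q10, q11}, which has 9 states.

9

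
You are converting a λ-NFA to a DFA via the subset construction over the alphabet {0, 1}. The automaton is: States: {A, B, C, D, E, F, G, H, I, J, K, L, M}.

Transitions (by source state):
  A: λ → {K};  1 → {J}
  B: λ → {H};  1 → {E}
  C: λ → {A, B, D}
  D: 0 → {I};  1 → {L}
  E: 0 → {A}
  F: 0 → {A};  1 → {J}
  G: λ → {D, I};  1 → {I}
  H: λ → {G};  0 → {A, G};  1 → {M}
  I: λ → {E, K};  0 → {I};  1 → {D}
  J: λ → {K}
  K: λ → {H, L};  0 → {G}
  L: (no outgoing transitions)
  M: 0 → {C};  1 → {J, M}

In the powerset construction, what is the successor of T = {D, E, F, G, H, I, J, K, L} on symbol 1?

{D, E, G, H, I, J, K, L, M}

D on 1 → {L}.
F on 1 → {J}.
G on 1 → {I}.
H on 1 → {M}.
I on 1 → {D}.
No 1-transition from E, J, K, L.
Union after reading 1: {D, I, J, L, M}.
Now take the λ-closure:
From I via λ: add E, K.
From K via λ: add H.
From H via λ: add G.
No new states can be added; the closed set is {D, E, G, H, I, J, K, L, M}.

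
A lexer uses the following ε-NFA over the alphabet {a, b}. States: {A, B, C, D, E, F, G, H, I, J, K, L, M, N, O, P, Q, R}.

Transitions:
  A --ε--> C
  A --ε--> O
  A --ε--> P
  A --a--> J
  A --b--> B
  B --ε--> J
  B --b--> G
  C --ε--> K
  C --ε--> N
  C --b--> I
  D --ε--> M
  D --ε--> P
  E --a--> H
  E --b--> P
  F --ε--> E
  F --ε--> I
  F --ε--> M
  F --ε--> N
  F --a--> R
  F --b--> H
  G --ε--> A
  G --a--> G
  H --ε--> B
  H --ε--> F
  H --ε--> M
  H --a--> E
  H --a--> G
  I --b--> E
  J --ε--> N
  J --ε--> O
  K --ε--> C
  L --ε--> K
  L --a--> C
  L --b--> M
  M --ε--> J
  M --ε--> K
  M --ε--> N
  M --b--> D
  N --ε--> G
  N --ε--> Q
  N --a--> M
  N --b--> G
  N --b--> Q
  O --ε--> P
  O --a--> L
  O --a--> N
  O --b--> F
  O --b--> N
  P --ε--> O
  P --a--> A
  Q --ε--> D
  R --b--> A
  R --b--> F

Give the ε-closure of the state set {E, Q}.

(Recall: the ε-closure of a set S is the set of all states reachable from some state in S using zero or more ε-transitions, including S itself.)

{A, C, D, E, G, J, K, M, N, O, P, Q}

Start with {E, Q}.
From Q via ε: add D.
From D via ε: add M, P.
From M via ε: add J, K, N.
From P via ε: add O.
From K via ε: add C.
From N via ε: add G.
From G via ε: add A.
No new states can be added; the closed set is {A, C, D, E, G, J, K, M, N, O, P, Q}.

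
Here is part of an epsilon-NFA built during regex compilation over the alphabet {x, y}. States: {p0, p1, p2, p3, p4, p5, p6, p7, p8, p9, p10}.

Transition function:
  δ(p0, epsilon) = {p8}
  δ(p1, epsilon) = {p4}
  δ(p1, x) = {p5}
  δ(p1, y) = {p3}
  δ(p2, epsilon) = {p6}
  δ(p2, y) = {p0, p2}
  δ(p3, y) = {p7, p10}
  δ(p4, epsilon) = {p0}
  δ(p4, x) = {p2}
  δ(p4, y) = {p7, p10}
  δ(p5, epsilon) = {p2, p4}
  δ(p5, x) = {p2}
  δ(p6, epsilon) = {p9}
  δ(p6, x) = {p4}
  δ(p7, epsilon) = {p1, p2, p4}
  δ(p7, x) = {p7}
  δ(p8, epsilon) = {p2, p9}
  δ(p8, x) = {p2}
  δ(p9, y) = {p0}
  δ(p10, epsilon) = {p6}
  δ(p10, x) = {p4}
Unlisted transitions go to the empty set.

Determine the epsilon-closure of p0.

Start with {p0}.
From p0 via epsilon: add p8.
From p8 via epsilon: add p2, p9.
From p2 via epsilon: add p6.
No new states can be added; the closed set is {p0, p2, p6, p8, p9}.

{p0, p2, p6, p8, p9}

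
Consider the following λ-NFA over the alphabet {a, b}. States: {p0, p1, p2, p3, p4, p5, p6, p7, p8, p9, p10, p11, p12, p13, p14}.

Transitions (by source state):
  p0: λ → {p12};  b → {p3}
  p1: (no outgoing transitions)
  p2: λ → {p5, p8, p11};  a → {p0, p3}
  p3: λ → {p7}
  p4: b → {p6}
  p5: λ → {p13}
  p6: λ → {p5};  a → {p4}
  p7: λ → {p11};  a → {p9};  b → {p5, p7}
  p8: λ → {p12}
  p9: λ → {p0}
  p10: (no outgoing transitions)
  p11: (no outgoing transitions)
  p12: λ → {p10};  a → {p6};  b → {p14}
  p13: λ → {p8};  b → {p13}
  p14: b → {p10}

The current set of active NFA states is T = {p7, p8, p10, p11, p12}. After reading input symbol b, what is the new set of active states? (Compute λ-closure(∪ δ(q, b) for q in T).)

{p5, p7, p8, p10, p11, p12, p13, p14}

p7 on b → {p5, p7}.
p12 on b → {p14}.
No b-transition from p8, p10, p11.
Union after reading b: {p5, p7, p14}.
Now take the λ-closure:
From p5 via λ: add p13.
From p7 via λ: add p11.
From p13 via λ: add p8.
From p8 via λ: add p12.
From p12 via λ: add p10.
No new states can be added; the closed set is {p5, p7, p8, p10, p11, p12, p13, p14}.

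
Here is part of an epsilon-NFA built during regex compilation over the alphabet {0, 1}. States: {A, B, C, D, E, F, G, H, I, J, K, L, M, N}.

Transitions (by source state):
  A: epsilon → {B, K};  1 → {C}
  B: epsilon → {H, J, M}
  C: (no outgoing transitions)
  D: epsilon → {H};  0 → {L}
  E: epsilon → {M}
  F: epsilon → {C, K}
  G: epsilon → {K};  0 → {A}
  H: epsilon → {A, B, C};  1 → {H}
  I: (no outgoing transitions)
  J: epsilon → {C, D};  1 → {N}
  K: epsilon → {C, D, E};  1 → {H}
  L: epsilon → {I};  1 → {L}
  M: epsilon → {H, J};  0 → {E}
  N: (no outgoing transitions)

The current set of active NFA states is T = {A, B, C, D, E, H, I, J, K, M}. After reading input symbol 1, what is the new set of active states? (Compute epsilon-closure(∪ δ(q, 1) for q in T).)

A on 1 → {C}.
H on 1 → {H}.
J on 1 → {N}.
K on 1 → {H}.
No 1-transition from B, C, D, E, I, M.
Union after reading 1: {C, H, N}.
Now take the epsilon-closure:
From H via epsilon: add A, B.
From A via epsilon: add K.
From B via epsilon: add J, M.
From J via epsilon: add D.
From K via epsilon: add E.
No new states can be added; the closed set is {A, B, C, D, E, H, J, K, M, N}.

{A, B, C, D, E, H, J, K, M, N}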